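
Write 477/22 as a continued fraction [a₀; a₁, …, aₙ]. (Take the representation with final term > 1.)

[21; 1, 2, 7]

477 = 21·22 + 15
22 = 1·15 + 7
15 = 2·7 + 1
7 = 7·1 + 0  (stop)
So 477/22 = [21; 1, 2, 7].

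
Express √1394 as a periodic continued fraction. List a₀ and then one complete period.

[37; 2, 1, 36, 1, 2, 74]

a₀ = ⌊√1394⌋ = 37.
With m₀=0, d₀=1 and mₖ₊₁ = dₖaₖ − mₖ, dₖ₊₁ = (n − mₖ₊₁²)/dₖ, aₖ₊₁ = ⌊(a₀+mₖ₊₁)/dₖ₊₁⌋:
  k=1: m=37, d=25, a=2
  k=2: m=13, d=49, a=1
  k=3: m=36, d=2, a=36
  k=4: m=36, d=49, a=1
  k=5: m=13, d=25, a=2
  k=6: m=37, d=1, a=74
d=1 and a=2a₀=74 at k=6, so the next step gives (m, d) = (37, 25) again — its k=1 value — and the period has length 6.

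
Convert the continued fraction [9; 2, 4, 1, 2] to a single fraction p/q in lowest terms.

293/31

Using pₖ = aₖpₖ₋₁ + pₖ₋₂ and qₖ = aₖqₖ₋₁ + qₖ₋₂:
  k=0: a=9, p=9, q=1
  k=1: a=2, p=19, q=2
  k=2: a=4, p=85, q=9
  k=3: a=1, p=104, q=11
  k=4: a=2, p=293, q=31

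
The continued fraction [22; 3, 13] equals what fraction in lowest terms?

893/40

Fold from the inside: start with 13/1.
  3 + 1/13 = 40/13
  22 + 13/40 = 893/40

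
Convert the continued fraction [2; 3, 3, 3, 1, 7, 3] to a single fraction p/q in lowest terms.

Using pₖ = aₖpₖ₋₁ + pₖ₋₂ and qₖ = aₖqₖ₋₁ + qₖ₋₂:
  k=0: a=2, p=2, q=1
  k=1: a=3, p=7, q=3
  k=2: a=3, p=23, q=10
  k=3: a=3, p=76, q=33
  k=4: a=1, p=99, q=43
  k=5: a=7, p=769, q=334
  k=6: a=3, p=2406, q=1045

2406/1045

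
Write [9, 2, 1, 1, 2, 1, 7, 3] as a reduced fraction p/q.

4084/435

Using pₖ = aₖpₖ₋₁ + pₖ₋₂ and qₖ = aₖqₖ₋₁ + qₖ₋₂:
  k=0: a=9, p=9, q=1
  k=1: a=2, p=19, q=2
  k=2: a=1, p=28, q=3
  k=3: a=1, p=47, q=5
  k=4: a=2, p=122, q=13
  k=5: a=1, p=169, q=18
  k=6: a=7, p=1305, q=139
  k=7: a=3, p=4084, q=435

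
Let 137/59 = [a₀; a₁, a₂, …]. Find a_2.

9

137 = 2·59 + 19   →  a_0 = 2
59 = 3·19 + 2   →  a_1 = 3
19 = 9·2 + 1   →  a_2 = 9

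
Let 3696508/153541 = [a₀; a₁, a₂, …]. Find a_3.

11

3696508 = 24·153541 + 11524   →  a_0 = 24
153541 = 13·11524 + 3729   →  a_1 = 13
11524 = 3·3729 + 337   →  a_2 = 3
3729 = 11·337 + 22   →  a_3 = 11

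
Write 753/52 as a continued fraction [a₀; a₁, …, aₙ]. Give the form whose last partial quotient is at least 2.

[14; 2, 12, 2]

753 = 14·52 + 25
52 = 2·25 + 2
25 = 12·2 + 1
2 = 2·1 + 0  (stop)
So 753/52 = [14; 2, 12, 2].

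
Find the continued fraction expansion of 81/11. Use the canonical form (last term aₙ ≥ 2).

81 = 7*11 + 4
11 = 2*4 + 3
4 = 1*3 + 1
3 = 3*1 + 0  (stop)
So 81/11 = [7; 2, 1, 3].

[7; 2, 1, 3]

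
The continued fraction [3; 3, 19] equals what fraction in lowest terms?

Fold from the inside: start with 19/1.
  3 + 1/19 = 58/19
  3 + 19/58 = 193/58

193/58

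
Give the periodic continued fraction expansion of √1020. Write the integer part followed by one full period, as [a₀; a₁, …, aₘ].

[31; 1, 14, 1, 62]

a₀ = ⌊√1020⌋ = 31.
With m₀=0, d₀=1 and mₖ₊₁ = dₖaₖ − mₖ, dₖ₊₁ = (n − mₖ₊₁²)/dₖ, aₖ₊₁ = ⌊(a₀+mₖ₊₁)/dₖ₊₁⌋:
  k=1: m=31, d=59, a=1
  k=2: m=28, d=4, a=14
  k=3: m=28, d=59, a=1
  k=4: m=31, d=1, a=62
d=1 and a=2a₀=62 at k=4, so the next step gives (m, d) = (31, 59) again — its k=1 value — and the period has length 4.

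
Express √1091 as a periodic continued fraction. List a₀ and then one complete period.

a₀ = ⌊√1091⌋ = 33.
With m₀=0, d₀=1 and mₖ₊₁ = dₖaₖ − mₖ, dₖ₊₁ = (n − mₖ₊₁²)/dₖ, aₖ₊₁ = ⌊(a₀+mₖ₊₁)/dₖ₊₁⌋:
  k=1: m=33, d=2, a=33
  k=2: m=33, d=1, a=66
d=1 and a=2a₀=66 at k=2, so the next step gives (m, d) = (33, 2) again — its k=1 value — and the period has length 2.

[33; 33, 66]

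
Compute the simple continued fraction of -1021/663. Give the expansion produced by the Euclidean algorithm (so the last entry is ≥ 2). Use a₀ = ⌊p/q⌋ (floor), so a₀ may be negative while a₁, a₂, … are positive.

-1021 = -2×663 + 305
663 = 2×305 + 53
305 = 5×53 + 40
53 = 1×40 + 13
40 = 3×13 + 1
13 = 13×1 + 0  (stop)
So -1021/663 = [-2; 2, 5, 1, 3, 13].

[-2; 2, 5, 1, 3, 13]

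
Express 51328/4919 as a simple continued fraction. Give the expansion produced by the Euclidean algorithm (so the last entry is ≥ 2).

[10; 2, 3, 3, 13, 16]

51328 = 10·4919 + 2138
4919 = 2·2138 + 643
2138 = 3·643 + 209
643 = 3·209 + 16
209 = 13·16 + 1
16 = 16·1 + 0  (stop)
So 51328/4919 = [10; 2, 3, 3, 13, 16].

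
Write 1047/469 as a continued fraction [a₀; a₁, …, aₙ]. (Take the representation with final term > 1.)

[2; 4, 3, 3, 3, 3]

1047 = 2×469 + 109
469 = 4×109 + 33
109 = 3×33 + 10
33 = 3×10 + 3
10 = 3×3 + 1
3 = 3×1 + 0  (stop)
So 1047/469 = [2; 4, 3, 3, 3, 3].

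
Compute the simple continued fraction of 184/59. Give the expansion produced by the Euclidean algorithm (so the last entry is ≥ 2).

184 = 3·59 + 7
59 = 8·7 + 3
7 = 2·3 + 1
3 = 3·1 + 0  (stop)
So 184/59 = [3; 8, 2, 3].

[3; 8, 2, 3]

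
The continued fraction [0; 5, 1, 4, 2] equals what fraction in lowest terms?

Using pₖ = aₖpₖ₋₁ + pₖ₋₂ and qₖ = aₖqₖ₋₁ + qₖ₋₂:
  k=0: a=0, p=0, q=1
  k=1: a=5, p=1, q=5
  k=2: a=1, p=1, q=6
  k=3: a=4, p=5, q=29
  k=4: a=2, p=11, q=64

11/64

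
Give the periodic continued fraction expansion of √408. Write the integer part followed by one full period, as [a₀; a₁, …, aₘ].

a₀ = ⌊√408⌋ = 20.

[20; 5, 40]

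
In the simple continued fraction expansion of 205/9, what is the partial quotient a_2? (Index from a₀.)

3

205 = 22·9 + 7   →  a_0 = 22
9 = 1·7 + 2   →  a_1 = 1
7 = 3·2 + 1   →  a_2 = 3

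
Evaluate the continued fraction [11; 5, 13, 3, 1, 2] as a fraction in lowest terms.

8297/741

Fold from the inside: start with 2/1.
  1 + 1/2 = 3/2
  3 + 2/3 = 11/3
  13 + 3/11 = 146/11
  5 + 11/146 = 741/146
  11 + 146/741 = 8297/741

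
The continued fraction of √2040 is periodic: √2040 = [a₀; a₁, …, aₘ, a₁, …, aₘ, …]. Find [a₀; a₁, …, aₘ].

a₀ = ⌊√2040⌋ = 45.
With m₀=0, d₀=1 and mₖ₊₁ = dₖaₖ − mₖ, dₖ₊₁ = (n − mₖ₊₁²)/dₖ, aₖ₊₁ = ⌊(a₀+mₖ₊₁)/dₖ₊₁⌋:
  k=1: m=45, d=15, a=6
  k=2: m=45, d=1, a=90
d=1 and a=2a₀=90 at k=2, so the next step gives (m, d) = (45, 15) again — its k=1 value — and the period has length 2.

[45; 6, 90]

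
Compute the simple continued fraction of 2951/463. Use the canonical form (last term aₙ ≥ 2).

[6; 2, 1, 2, 11, 5]

2951 = 6×463 + 173
463 = 2×173 + 117
173 = 1×117 + 56
117 = 2×56 + 5
56 = 11×5 + 1
5 = 5×1 + 0  (stop)
So 2951/463 = [6; 2, 1, 2, 11, 5].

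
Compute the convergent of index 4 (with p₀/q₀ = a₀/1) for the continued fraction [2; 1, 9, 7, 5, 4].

1059/365

Using pₖ = aₖpₖ₋₁ + pₖ₋₂, qₖ = aₖqₖ₋₁ + qₖ₋₂ (with p₋₁=1, p₋₂=0, q₋₁=0, q₋₂=1):
  k=0: a=2, p=2, q=1
  k=1: a=1, p=3, q=1
  k=2: a=9, p=29, q=10
  k=3: a=7, p=206, q=71
  k=4: a=5, p=1059, q=365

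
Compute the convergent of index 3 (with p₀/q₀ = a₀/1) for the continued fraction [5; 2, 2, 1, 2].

38/7

Using pₖ = aₖpₖ₋₁ + pₖ₋₂, qₖ = aₖqₖ₋₁ + qₖ₋₂ (with p₋₁=1, p₋₂=0, q₋₁=0, q₋₂=1):
  k=0: a=5, p=5, q=1
  k=1: a=2, p=11, q=2
  k=2: a=2, p=27, q=5
  k=3: a=1, p=38, q=7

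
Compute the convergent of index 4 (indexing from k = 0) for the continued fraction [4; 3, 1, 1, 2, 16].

Using pₖ = aₖpₖ₋₁ + pₖ₋₂, qₖ = aₖqₖ₋₁ + qₖ₋₂ (with p₋₁=1, p₋₂=0, q₋₁=0, q₋₂=1):
  k=0: a=4, p=4, q=1
  k=1: a=3, p=13, q=3
  k=2: a=1, p=17, q=4
  k=3: a=1, p=30, q=7
  k=4: a=2, p=77, q=18

77/18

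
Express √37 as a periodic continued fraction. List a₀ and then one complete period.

[6; 12]

a₀ = ⌊√37⌋ = 6.
With m₀=0, d₀=1 and mₖ₊₁ = dₖaₖ − mₖ, dₖ₊₁ = (n − mₖ₊₁²)/dₖ, aₖ₊₁ = ⌊(a₀+mₖ₊₁)/dₖ₊₁⌋:
  k=1: m=6, d=1, a=12
d=1 and a=2a₀=12 at k=1, so the next step gives (m, d) = (6, 1) again — its k=1 value — and the period has length 1.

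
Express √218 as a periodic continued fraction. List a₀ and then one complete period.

a₀ = ⌊√218⌋ = 14.
With m₀=0, d₀=1 and mₖ₊₁ = dₖaₖ − mₖ, dₖ₊₁ = (n − mₖ₊₁²)/dₖ, aₖ₊₁ = ⌊(a₀+mₖ₊₁)/dₖ₊₁⌋:
  k=1: m=14, d=22, a=1
  k=2: m=8, d=7, a=3
  k=3: m=13, d=7, a=3
  k=4: m=8, d=22, a=1
  k=5: m=14, d=1, a=28
d=1 and a=2a₀=28 at k=5, so the next step gives (m, d) = (14, 22) again — its k=1 value — and the period has length 5.

[14; 1, 3, 3, 1, 28]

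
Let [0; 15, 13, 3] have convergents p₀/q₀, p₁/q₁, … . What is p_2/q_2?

Using pₖ = aₖpₖ₋₁ + pₖ₋₂, qₖ = aₖqₖ₋₁ + qₖ₋₂ (with p₋₁=1, p₋₂=0, q₋₁=0, q₋₂=1):
  k=0: a=0, p=0, q=1
  k=1: a=15, p=1, q=15
  k=2: a=13, p=13, q=196

13/196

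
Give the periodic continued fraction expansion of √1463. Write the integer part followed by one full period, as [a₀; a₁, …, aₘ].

[38; 4, 76]

a₀ = ⌊√1463⌋ = 38.
With m₀=0, d₀=1 and mₖ₊₁ = dₖaₖ − mₖ, dₖ₊₁ = (n − mₖ₊₁²)/dₖ, aₖ₊₁ = ⌊(a₀+mₖ₊₁)/dₖ₊₁⌋:
  k=1: m=38, d=19, a=4
  k=2: m=38, d=1, a=76
d=1 and a=2a₀=76 at k=2, so the next step gives (m, d) = (38, 19) again — its k=1 value — and the period has length 2.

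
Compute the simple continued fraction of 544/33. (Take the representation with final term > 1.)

544 = 16*33 + 16
33 = 2*16 + 1
16 = 16*1 + 0  (stop)
So 544/33 = [16; 2, 16].

[16; 2, 16]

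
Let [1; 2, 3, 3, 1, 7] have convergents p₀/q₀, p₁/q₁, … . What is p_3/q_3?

Using pₖ = aₖpₖ₋₁ + pₖ₋₂, qₖ = aₖqₖ₋₁ + qₖ₋₂ (with p₋₁=1, p₋₂=0, q₋₁=0, q₋₂=1):
  k=0: a=1, p=1, q=1
  k=1: a=2, p=3, q=2
  k=2: a=3, p=10, q=7
  k=3: a=3, p=33, q=23

33/23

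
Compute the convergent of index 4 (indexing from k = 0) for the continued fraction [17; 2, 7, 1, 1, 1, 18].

559/32

Using pₖ = aₖpₖ₋₁ + pₖ₋₂, qₖ = aₖqₖ₋₁ + qₖ₋₂ (with p₋₁=1, p₋₂=0, q₋₁=0, q₋₂=1):
  k=0: a=17, p=17, q=1
  k=1: a=2, p=35, q=2
  k=2: a=7, p=262, q=15
  k=3: a=1, p=297, q=17
  k=4: a=1, p=559, q=32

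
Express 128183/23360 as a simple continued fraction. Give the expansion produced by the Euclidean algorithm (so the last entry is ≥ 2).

[5; 2, 19, 6, 8, 12]

128183 = 5·23360 + 11383
23360 = 2·11383 + 594
11383 = 19·594 + 97
594 = 6·97 + 12
97 = 8·12 + 1
12 = 12·1 + 0  (stop)
So 128183/23360 = [5; 2, 19, 6, 8, 12].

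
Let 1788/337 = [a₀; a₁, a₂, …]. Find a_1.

1788 = 5·337 + 103   →  a_0 = 5
337 = 3·103 + 28   →  a_1 = 3

3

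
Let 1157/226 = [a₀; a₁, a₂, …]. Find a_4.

2

1157 = 5·226 + 27   →  a_0 = 5
226 = 8·27 + 10   →  a_1 = 8
27 = 2·10 + 7   →  a_2 = 2
10 = 1·7 + 3   →  a_3 = 1
7 = 2·3 + 1   →  a_4 = 2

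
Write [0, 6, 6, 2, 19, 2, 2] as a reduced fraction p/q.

Fold from the inside: start with 2/1.
  2 + 1/2 = 5/2
  19 + 2/5 = 97/5
  2 + 5/97 = 199/97
  6 + 97/199 = 1291/199
  6 + 199/1291 = 7945/1291
  0 + 1291/7945 = 1291/7945

1291/7945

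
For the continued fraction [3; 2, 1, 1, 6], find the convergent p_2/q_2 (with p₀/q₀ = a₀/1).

Using pₖ = aₖpₖ₋₁ + pₖ₋₂, qₖ = aₖqₖ₋₁ + qₖ₋₂ (with p₋₁=1, p₋₂=0, q₋₁=0, q₋₂=1):
  k=0: a=3, p=3, q=1
  k=1: a=2, p=7, q=2
  k=2: a=1, p=10, q=3

10/3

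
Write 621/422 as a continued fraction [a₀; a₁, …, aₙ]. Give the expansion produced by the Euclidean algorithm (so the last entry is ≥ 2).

621 = 1×422 + 199
422 = 2×199 + 24
199 = 8×24 + 7
24 = 3×7 + 3
7 = 2×3 + 1
3 = 3×1 + 0  (stop)
So 621/422 = [1; 2, 8, 3, 2, 3].

[1; 2, 8, 3, 2, 3]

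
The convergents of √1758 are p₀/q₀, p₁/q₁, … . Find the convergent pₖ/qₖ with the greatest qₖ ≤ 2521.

√1758 = [41; 1, 12, 1, 82, …] (period length 4).
Convergents:
  p_0/q_0 = 41/1
  p_1/q_1 = 42/1
  p_2/q_2 = 545/13
  p_3/q_3 = 587/14
  p_4/q_4 = 48679/1161
  p_5/q_5 = 49266/1175
  p_6/q_6 = 639871/15261
q_5 = 1175 ≤ 2521 < 15261 = q_6, so the answer is 49266/1175.

49266/1175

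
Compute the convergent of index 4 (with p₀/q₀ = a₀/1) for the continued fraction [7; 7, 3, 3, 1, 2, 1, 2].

678/95

Using pₖ = aₖpₖ₋₁ + pₖ₋₂, qₖ = aₖqₖ₋₁ + qₖ₋₂ (with p₋₁=1, p₋₂=0, q₋₁=0, q₋₂=1):
  k=0: a=7, p=7, q=1
  k=1: a=7, p=50, q=7
  k=2: a=3, p=157, q=22
  k=3: a=3, p=521, q=73
  k=4: a=1, p=678, q=95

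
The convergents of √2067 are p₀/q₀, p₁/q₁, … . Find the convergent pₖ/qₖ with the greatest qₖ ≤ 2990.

115161/2533

√2067 = [45; 2, 6, 2, 90, …] (period length 4).
Convergents:
  p_0/q_0 = 45/1
  p_1/q_1 = 91/2
  p_2/q_2 = 591/13
  p_3/q_3 = 1273/28
  p_4/q_4 = 115161/2533
  p_5/q_5 = 231595/5094
q_4 = 2533 ≤ 2990 < 5094 = q_5, so the answer is 115161/2533.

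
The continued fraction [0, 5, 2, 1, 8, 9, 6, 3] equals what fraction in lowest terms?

Fold from the inside: start with 3/1.
  6 + 1/3 = 19/3
  9 + 3/19 = 174/19
  8 + 19/174 = 1411/174
  1 + 174/1411 = 1585/1411
  2 + 1411/1585 = 4581/1585
  5 + 1585/4581 = 24490/4581
  0 + 4581/24490 = 4581/24490

4581/24490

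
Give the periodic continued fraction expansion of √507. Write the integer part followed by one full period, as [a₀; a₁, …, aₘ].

a₀ = ⌊√507⌋ = 22.
With m₀=0, d₀=1 and mₖ₊₁ = dₖaₖ − mₖ, dₖ₊₁ = (n − mₖ₊₁²)/dₖ, aₖ₊₁ = ⌊(a₀+mₖ₊₁)/dₖ₊₁⌋:
  k=1: m=22, d=23, a=1
  k=2: m=1, d=22, a=1
  k=3: m=21, d=3, a=14
  k=4: m=21, d=22, a=1
  k=5: m=1, d=23, a=1
  k=6: m=22, d=1, a=44
d=1 and a=2a₀=44 at k=6, so the next step gives (m, d) = (22, 23) again — its k=1 value — and the period has length 6.

[22; 1, 1, 14, 1, 1, 44]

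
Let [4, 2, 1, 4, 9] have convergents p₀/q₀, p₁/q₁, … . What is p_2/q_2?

13/3

Using pₖ = aₖpₖ₋₁ + pₖ₋₂, qₖ = aₖqₖ₋₁ + qₖ₋₂ (with p₋₁=1, p₋₂=0, q₋₁=0, q₋₂=1):
  k=0: a=4, p=4, q=1
  k=1: a=2, p=9, q=2
  k=2: a=1, p=13, q=3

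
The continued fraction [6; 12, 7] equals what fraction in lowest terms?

517/85

Using pₖ = aₖpₖ₋₁ + pₖ₋₂ and qₖ = aₖqₖ₋₁ + qₖ₋₂:
  k=0: a=6, p=6, q=1
  k=1: a=12, p=73, q=12
  k=2: a=7, p=517, q=85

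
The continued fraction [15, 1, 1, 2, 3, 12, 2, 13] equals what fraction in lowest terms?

91411/5864

Fold from the inside: start with 13/1.
  2 + 1/13 = 27/13
  12 + 13/27 = 337/27
  3 + 27/337 = 1038/337
  2 + 337/1038 = 2413/1038
  1 + 1038/2413 = 3451/2413
  1 + 2413/3451 = 5864/3451
  15 + 3451/5864 = 91411/5864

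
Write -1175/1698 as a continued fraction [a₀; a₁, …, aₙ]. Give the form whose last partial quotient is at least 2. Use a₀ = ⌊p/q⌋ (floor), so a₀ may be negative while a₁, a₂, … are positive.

-1175 = -1·1698 + 523
1698 = 3·523 + 129
523 = 4·129 + 7
129 = 18·7 + 3
7 = 2·3 + 1
3 = 3·1 + 0  (stop)
So -1175/1698 = [-1; 3, 4, 18, 2, 3].

[-1; 3, 4, 18, 2, 3]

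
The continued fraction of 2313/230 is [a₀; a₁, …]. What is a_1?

17

2313 = 10·230 + 13   →  a_0 = 10
230 = 17·13 + 9   →  a_1 = 17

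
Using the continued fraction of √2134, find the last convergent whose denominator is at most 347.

9701/210

√2134 = [46; 5, 8, 5, 92, …] (period length 4).
Convergents:
  p_0/q_0 = 46/1
  p_1/q_1 = 231/5
  p_2/q_2 = 1894/41
  p_3/q_3 = 9701/210
  p_4/q_4 = 894386/19361
q_3 = 210 ≤ 347 < 19361 = q_4, so the answer is 9701/210.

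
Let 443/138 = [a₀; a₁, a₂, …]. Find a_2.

1

443 = 3·138 + 29   →  a_0 = 3
138 = 4·29 + 22   →  a_1 = 4
29 = 1·22 + 7   →  a_2 = 1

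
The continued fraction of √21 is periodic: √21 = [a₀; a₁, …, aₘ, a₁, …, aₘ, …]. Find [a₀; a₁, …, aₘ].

[4; 1, 1, 2, 1, 1, 8]

a₀ = ⌊√21⌋ = 4.
With m₀=0, d₀=1 and mₖ₊₁ = dₖaₖ − mₖ, dₖ₊₁ = (n − mₖ₊₁²)/dₖ, aₖ₊₁ = ⌊(a₀+mₖ₊₁)/dₖ₊₁⌋:
  k=1: m=4, d=5, a=1
  k=2: m=1, d=4, a=1
  k=3: m=3, d=3, a=2
  k=4: m=3, d=4, a=1
  k=5: m=1, d=5, a=1
  k=6: m=4, d=1, a=8
d=1 and a=2a₀=8 at k=6, so the next step gives (m, d) = (4, 5) again — its k=1 value — and the period has length 6.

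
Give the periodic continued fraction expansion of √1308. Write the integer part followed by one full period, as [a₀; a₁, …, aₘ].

[36; 6, 72]

a₀ = ⌊√1308⌋ = 36.
With m₀=0, d₀=1 and mₖ₊₁ = dₖaₖ − mₖ, dₖ₊₁ = (n − mₖ₊₁²)/dₖ, aₖ₊₁ = ⌊(a₀+mₖ₊₁)/dₖ₊₁⌋:
  k=1: m=36, d=12, a=6
  k=2: m=36, d=1, a=72
d=1 and a=2a₀=72 at k=2, so the next step gives (m, d) = (36, 12) again — its k=1 value — and the period has length 2.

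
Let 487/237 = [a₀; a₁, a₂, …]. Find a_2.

4

487 = 2·237 + 13   →  a_0 = 2
237 = 18·13 + 3   →  a_1 = 18
13 = 4·3 + 1   →  a_2 = 4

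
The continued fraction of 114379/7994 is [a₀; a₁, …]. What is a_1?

114379 = 14·7994 + 2463   →  a_0 = 14
7994 = 3·2463 + 605   →  a_1 = 3

3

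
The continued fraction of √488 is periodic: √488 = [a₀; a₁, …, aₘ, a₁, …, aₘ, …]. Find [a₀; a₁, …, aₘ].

[22; 11, 44]

a₀ = ⌊√488⌋ = 22.
With m₀=0, d₀=1 and mₖ₊₁ = dₖaₖ − mₖ, dₖ₊₁ = (n − mₖ₊₁²)/dₖ, aₖ₊₁ = ⌊(a₀+mₖ₊₁)/dₖ₊₁⌋:
  k=1: m=22, d=4, a=11
  k=2: m=22, d=1, a=44
d=1 and a=2a₀=44 at k=2, so the next step gives (m, d) = (22, 4) again — its k=1 value — and the period has length 2.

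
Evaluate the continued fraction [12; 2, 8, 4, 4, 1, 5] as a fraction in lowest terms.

26589/2132

Fold from the inside: start with 5/1.
  1 + 1/5 = 6/5
  4 + 5/6 = 29/6
  4 + 6/29 = 122/29
  8 + 29/122 = 1005/122
  2 + 122/1005 = 2132/1005
  12 + 1005/2132 = 26589/2132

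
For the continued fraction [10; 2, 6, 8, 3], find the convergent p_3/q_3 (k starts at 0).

Using pₖ = aₖpₖ₋₁ + pₖ₋₂, qₖ = aₖqₖ₋₁ + qₖ₋₂ (with p₋₁=1, p₋₂=0, q₋₁=0, q₋₂=1):
  k=0: a=10, p=10, q=1
  k=1: a=2, p=21, q=2
  k=2: a=6, p=136, q=13
  k=3: a=8, p=1109, q=106

1109/106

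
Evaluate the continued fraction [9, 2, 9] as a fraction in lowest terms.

Using pₖ = aₖpₖ₋₁ + pₖ₋₂ and qₖ = aₖqₖ₋₁ + qₖ₋₂:
  k=0: a=9, p=9, q=1
  k=1: a=2, p=19, q=2
  k=2: a=9, p=180, q=19

180/19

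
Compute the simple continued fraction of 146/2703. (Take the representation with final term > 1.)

[0; 18, 1, 1, 17, 1, 3]

146 = 0×2703 + 146
2703 = 18×146 + 75
146 = 1×75 + 71
75 = 1×71 + 4
71 = 17×4 + 3
4 = 1×3 + 1
3 = 3×1 + 0  (stop)
So 146/2703 = [0; 18, 1, 1, 17, 1, 3].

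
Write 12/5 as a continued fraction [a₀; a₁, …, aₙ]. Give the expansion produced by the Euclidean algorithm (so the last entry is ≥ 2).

12 = 2*5 + 2
5 = 2*2 + 1
2 = 2*1 + 0  (stop)
So 12/5 = [2; 2, 2].

[2; 2, 2]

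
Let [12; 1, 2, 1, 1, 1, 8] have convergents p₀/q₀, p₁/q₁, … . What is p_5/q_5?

140/11

Using pₖ = aₖpₖ₋₁ + pₖ₋₂, qₖ = aₖqₖ₋₁ + qₖ₋₂ (with p₋₁=1, p₋₂=0, q₋₁=0, q₋₂=1):
  k=0: a=12, p=12, q=1
  k=1: a=1, p=13, q=1
  k=2: a=2, p=38, q=3
  k=3: a=1, p=51, q=4
  k=4: a=1, p=89, q=7
  k=5: a=1, p=140, q=11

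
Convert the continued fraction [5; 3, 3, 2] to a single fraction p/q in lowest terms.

122/23

Using pₖ = aₖpₖ₋₁ + pₖ₋₂ and qₖ = aₖqₖ₋₁ + qₖ₋₂:
  k=0: a=5, p=5, q=1
  k=1: a=3, p=16, q=3
  k=2: a=3, p=53, q=10
  k=3: a=2, p=122, q=23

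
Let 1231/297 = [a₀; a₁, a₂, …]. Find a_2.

1231 = 4·297 + 43   →  a_0 = 4
297 = 6·43 + 39   →  a_1 = 6
43 = 1·39 + 4   →  a_2 = 1

1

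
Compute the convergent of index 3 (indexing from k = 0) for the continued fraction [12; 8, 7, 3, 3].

Using pₖ = aₖpₖ₋₁ + pₖ₋₂, qₖ = aₖqₖ₋₁ + qₖ₋₂ (with p₋₁=1, p₋₂=0, q₋₁=0, q₋₂=1):
  k=0: a=12, p=12, q=1
  k=1: a=8, p=97, q=8
  k=2: a=7, p=691, q=57
  k=3: a=3, p=2170, q=179

2170/179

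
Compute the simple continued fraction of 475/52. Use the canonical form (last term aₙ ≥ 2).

475 = 9·52 + 7
52 = 7·7 + 3
7 = 2·3 + 1
3 = 3·1 + 0  (stop)
So 475/52 = [9; 7, 2, 3].

[9; 7, 2, 3]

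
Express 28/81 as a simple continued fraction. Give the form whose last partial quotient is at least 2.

[0; 2, 1, 8, 3]

28 = 0×81 + 28
81 = 2×28 + 25
28 = 1×25 + 3
25 = 8×3 + 1
3 = 3×1 + 0  (stop)
So 28/81 = [0; 2, 1, 8, 3].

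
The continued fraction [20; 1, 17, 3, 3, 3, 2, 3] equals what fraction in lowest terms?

Using pₖ = aₖpₖ₋₁ + pₖ₋₂ and qₖ = aₖqₖ₋₁ + qₖ₋₂:
  k=0: a=20, p=20, q=1
  k=1: a=1, p=21, q=1
  k=2: a=17, p=377, q=18
  k=3: a=3, p=1152, q=55
  k=4: a=3, p=3833, q=183
  k=5: a=3, p=12651, q=604
  k=6: a=2, p=29135, q=1391
  k=7: a=3, p=100056, q=4777

100056/4777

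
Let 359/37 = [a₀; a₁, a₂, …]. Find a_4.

359 = 9·37 + 26   →  a_0 = 9
37 = 1·26 + 11   →  a_1 = 1
26 = 2·11 + 4   →  a_2 = 2
11 = 2·4 + 3   →  a_3 = 2
4 = 1·3 + 1   →  a_4 = 1

1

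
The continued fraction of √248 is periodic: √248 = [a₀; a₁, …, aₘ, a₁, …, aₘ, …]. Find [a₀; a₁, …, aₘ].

[15; 1, 2, 1, 30]

a₀ = ⌊√248⌋ = 15.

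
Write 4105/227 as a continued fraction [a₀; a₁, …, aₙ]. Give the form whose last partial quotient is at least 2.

4105 = 18*227 + 19
227 = 11*19 + 18
19 = 1*18 + 1
18 = 18*1 + 0  (stop)
So 4105/227 = [18; 11, 1, 18].

[18; 11, 1, 18]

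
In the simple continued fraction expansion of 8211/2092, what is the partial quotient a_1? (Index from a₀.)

8211 = 3·2092 + 1935   →  a_0 = 3
2092 = 1·1935 + 157   →  a_1 = 1

1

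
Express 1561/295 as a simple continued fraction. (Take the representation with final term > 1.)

[5; 3, 2, 3, 12]

1561 = 5*295 + 86
295 = 3*86 + 37
86 = 2*37 + 12
37 = 3*12 + 1
12 = 12*1 + 0  (stop)
So 1561/295 = [5; 3, 2, 3, 12].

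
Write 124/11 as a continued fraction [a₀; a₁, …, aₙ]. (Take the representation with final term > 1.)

[11; 3, 1, 2]

124 = 11·11 + 3
11 = 3·3 + 2
3 = 1·2 + 1
2 = 2·1 + 0  (stop)
So 124/11 = [11; 3, 1, 2].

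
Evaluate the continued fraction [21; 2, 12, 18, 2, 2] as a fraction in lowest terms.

49619/2310

Using pₖ = aₖpₖ₋₁ + pₖ₋₂ and qₖ = aₖqₖ₋₁ + qₖ₋₂:
  k=0: a=21, p=21, q=1
  k=1: a=2, p=43, q=2
  k=2: a=12, p=537, q=25
  k=3: a=18, p=9709, q=452
  k=4: a=2, p=19955, q=929
  k=5: a=2, p=49619, q=2310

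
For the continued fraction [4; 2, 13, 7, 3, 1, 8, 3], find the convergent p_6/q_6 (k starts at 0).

31049/6928

Using pₖ = aₖpₖ₋₁ + pₖ₋₂, qₖ = aₖqₖ₋₁ + qₖ₋₂ (with p₋₁=1, p₋₂=0, q₋₁=0, q₋₂=1):
  k=0: a=4, p=4, q=1
  k=1: a=2, p=9, q=2
  k=2: a=13, p=121, q=27
  k=3: a=7, p=856, q=191
  k=4: a=3, p=2689, q=600
  k=5: a=1, p=3545, q=791
  k=6: a=8, p=31049, q=6928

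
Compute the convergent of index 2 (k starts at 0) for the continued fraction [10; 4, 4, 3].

174/17

Using pₖ = aₖpₖ₋₁ + pₖ₋₂, qₖ = aₖqₖ₋₁ + qₖ₋₂ (with p₋₁=1, p₋₂=0, q₋₁=0, q₋₂=1):
  k=0: a=10, p=10, q=1
  k=1: a=4, p=41, q=4
  k=2: a=4, p=174, q=17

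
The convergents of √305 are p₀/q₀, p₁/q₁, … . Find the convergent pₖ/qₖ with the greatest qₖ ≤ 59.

489/28

√305 = [17; 2, 6, 2, 34, …] (period length 4).
Convergents:
  p_0/q_0 = 17/1
  p_1/q_1 = 35/2
  p_2/q_2 = 227/13
  p_3/q_3 = 489/28
  p_4/q_4 = 16853/965
q_3 = 28 ≤ 59 < 965 = q_4, so the answer is 489/28.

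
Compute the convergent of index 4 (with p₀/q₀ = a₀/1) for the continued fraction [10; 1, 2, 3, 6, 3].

674/63

Using pₖ = aₖpₖ₋₁ + pₖ₋₂, qₖ = aₖqₖ₋₁ + qₖ₋₂ (with p₋₁=1, p₋₂=0, q₋₁=0, q₋₂=1):
  k=0: a=10, p=10, q=1
  k=1: a=1, p=11, q=1
  k=2: a=2, p=32, q=3
  k=3: a=3, p=107, q=10
  k=4: a=6, p=674, q=63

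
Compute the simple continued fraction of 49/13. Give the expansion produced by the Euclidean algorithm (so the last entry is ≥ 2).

49 = 3*13 + 10
13 = 1*10 + 3
10 = 3*3 + 1
3 = 3*1 + 0  (stop)
So 49/13 = [3; 1, 3, 3].

[3; 1, 3, 3]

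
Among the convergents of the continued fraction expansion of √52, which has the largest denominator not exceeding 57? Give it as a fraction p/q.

137/19

√52 = [7; 4, 1, 2, 1, 4, 14, …] (period length 6).
Convergents:
  p_0/q_0 = 7/1
  p_1/q_1 = 29/4
  p_2/q_2 = 36/5
  p_3/q_3 = 101/14
  p_4/q_4 = 137/19
  p_5/q_5 = 649/90
q_4 = 19 ≤ 57 < 90 = q_5, so the answer is 137/19.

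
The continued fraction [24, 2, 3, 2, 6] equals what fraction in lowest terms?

2517/103

Using pₖ = aₖpₖ₋₁ + pₖ₋₂ and qₖ = aₖqₖ₋₁ + qₖ₋₂:
  k=0: a=24, p=24, q=1
  k=1: a=2, p=49, q=2
  k=2: a=3, p=171, q=7
  k=3: a=2, p=391, q=16
  k=4: a=6, p=2517, q=103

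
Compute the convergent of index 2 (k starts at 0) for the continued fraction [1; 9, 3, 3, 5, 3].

31/28

Using pₖ = aₖpₖ₋₁ + pₖ₋₂, qₖ = aₖqₖ₋₁ + qₖ₋₂ (with p₋₁=1, p₋₂=0, q₋₁=0, q₋₂=1):
  k=0: a=1, p=1, q=1
  k=1: a=9, p=10, q=9
  k=2: a=3, p=31, q=28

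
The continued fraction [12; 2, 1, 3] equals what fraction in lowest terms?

Using pₖ = aₖpₖ₋₁ + pₖ₋₂ and qₖ = aₖqₖ₋₁ + qₖ₋₂:
  k=0: a=12, p=12, q=1
  k=1: a=2, p=25, q=2
  k=2: a=1, p=37, q=3
  k=3: a=3, p=136, q=11

136/11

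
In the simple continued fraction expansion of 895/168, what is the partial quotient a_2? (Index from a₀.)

895 = 5·168 + 55   →  a_0 = 5
168 = 3·55 + 3   →  a_1 = 3
55 = 18·3 + 1   →  a_2 = 18

18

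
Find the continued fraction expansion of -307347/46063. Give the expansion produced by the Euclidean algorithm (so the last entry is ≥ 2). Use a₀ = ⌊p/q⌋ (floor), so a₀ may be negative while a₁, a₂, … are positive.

-307347 = -7*46063 + 15094
46063 = 3*15094 + 781
15094 = 19*781 + 255
781 = 3*255 + 16
255 = 15*16 + 15
16 = 1*15 + 1
15 = 15*1 + 0  (stop)
So -307347/46063 = [-7; 3, 19, 3, 15, 1, 15].

[-7; 3, 19, 3, 15, 1, 15]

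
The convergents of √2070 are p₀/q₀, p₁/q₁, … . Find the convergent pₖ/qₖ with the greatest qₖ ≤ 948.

√2070 = [45; 2, 90, …] (period length 2).
Convergents:
  p_0/q_0 = 45/1
  p_1/q_1 = 91/2
  p_2/q_2 = 8235/181
  p_3/q_3 = 16561/364
  p_4/q_4 = 1498725/32941
q_3 = 364 ≤ 948 < 32941 = q_4, so the answer is 16561/364.

16561/364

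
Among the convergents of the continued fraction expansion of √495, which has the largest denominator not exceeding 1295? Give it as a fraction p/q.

√495 = [22; 4, 44, …] (period length 2).
Convergents:
  p_0/q_0 = 22/1
  p_1/q_1 = 89/4
  p_2/q_2 = 3938/177
  p_3/q_3 = 15841/712
  p_4/q_4 = 700942/31505
q_3 = 712 ≤ 1295 < 31505 = q_4, so the answer is 15841/712.

15841/712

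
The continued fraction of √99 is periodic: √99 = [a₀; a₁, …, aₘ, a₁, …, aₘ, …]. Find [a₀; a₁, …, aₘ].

[9; 1, 18]

a₀ = ⌊√99⌋ = 9.
With m₀=0, d₀=1 and mₖ₊₁ = dₖaₖ − mₖ, dₖ₊₁ = (n − mₖ₊₁²)/dₖ, aₖ₊₁ = ⌊(a₀+mₖ₊₁)/dₖ₊₁⌋:
  k=1: m=9, d=18, a=1
  k=2: m=9, d=1, a=18
d=1 and a=2a₀=18 at k=2, so the next step gives (m, d) = (9, 18) again — its k=1 value — and the period has length 2.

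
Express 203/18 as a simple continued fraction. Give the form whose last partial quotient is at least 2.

203 = 11×18 + 5
18 = 3×5 + 3
5 = 1×3 + 2
3 = 1×2 + 1
2 = 2×1 + 0  (stop)
So 203/18 = [11; 3, 1, 1, 2].

[11; 3, 1, 1, 2]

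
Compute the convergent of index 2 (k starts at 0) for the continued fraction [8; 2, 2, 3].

Using pₖ = aₖpₖ₋₁ + pₖ₋₂, qₖ = aₖqₖ₋₁ + qₖ₋₂ (with p₋₁=1, p₋₂=0, q₋₁=0, q₋₂=1):
  k=0: a=8, p=8, q=1
  k=1: a=2, p=17, q=2
  k=2: a=2, p=42, q=5

42/5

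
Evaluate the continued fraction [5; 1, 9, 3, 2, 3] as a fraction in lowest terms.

Using pₖ = aₖpₖ₋₁ + pₖ₋₂ and qₖ = aₖqₖ₋₁ + qₖ₋₂:
  k=0: a=5, p=5, q=1
  k=1: a=1, p=6, q=1
  k=2: a=9, p=59, q=10
  k=3: a=3, p=183, q=31
  k=4: a=2, p=425, q=72
  k=5: a=3, p=1458, q=247

1458/247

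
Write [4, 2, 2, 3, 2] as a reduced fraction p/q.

Fold from the inside: start with 2/1.
  3 + 1/2 = 7/2
  2 + 2/7 = 16/7
  2 + 7/16 = 39/16
  4 + 16/39 = 172/39

172/39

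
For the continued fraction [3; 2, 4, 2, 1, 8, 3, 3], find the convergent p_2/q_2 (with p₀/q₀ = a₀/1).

Using pₖ = aₖpₖ₋₁ + pₖ₋₂, qₖ = aₖqₖ₋₁ + qₖ₋₂ (with p₋₁=1, p₋₂=0, q₋₁=0, q₋₂=1):
  k=0: a=3, p=3, q=1
  k=1: a=2, p=7, q=2
  k=2: a=4, p=31, q=9

31/9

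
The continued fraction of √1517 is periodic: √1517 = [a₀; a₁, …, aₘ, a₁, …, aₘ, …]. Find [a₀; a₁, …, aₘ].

[38; 1, 18, 2, 18, 1, 76]

a₀ = ⌊√1517⌋ = 38.
With m₀=0, d₀=1 and mₖ₊₁ = dₖaₖ − mₖ, dₖ₊₁ = (n − mₖ₊₁²)/dₖ, aₖ₊₁ = ⌊(a₀+mₖ₊₁)/dₖ₊₁⌋:
  k=1: m=38, d=73, a=1
  k=2: m=35, d=4, a=18
  k=3: m=37, d=37, a=2
  k=4: m=37, d=4, a=18
  k=5: m=35, d=73, a=1
  k=6: m=38, d=1, a=76
d=1 and a=2a₀=76 at k=6, so the next step gives (m, d) = (38, 73) again — its k=1 value — and the period has length 6.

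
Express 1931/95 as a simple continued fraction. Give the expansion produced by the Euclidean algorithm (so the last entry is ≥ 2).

1931 = 20*95 + 31
95 = 3*31 + 2
31 = 15*2 + 1
2 = 2*1 + 0  (stop)
So 1931/95 = [20; 3, 15, 2].

[20; 3, 15, 2]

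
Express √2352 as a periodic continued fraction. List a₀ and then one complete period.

[48; 2, 96]

a₀ = ⌊√2352⌋ = 48.
With m₀=0, d₀=1 and mₖ₊₁ = dₖaₖ − mₖ, dₖ₊₁ = (n − mₖ₊₁²)/dₖ, aₖ₊₁ = ⌊(a₀+mₖ₊₁)/dₖ₊₁⌋:
  k=1: m=48, d=48, a=2
  k=2: m=48, d=1, a=96
d=1 and a=2a₀=96 at k=2, so the next step gives (m, d) = (48, 48) again — its k=1 value — and the period has length 2.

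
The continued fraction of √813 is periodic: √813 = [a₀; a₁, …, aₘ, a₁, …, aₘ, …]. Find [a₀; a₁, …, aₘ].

[28; 1, 1, 18, 1, 1, 56]

a₀ = ⌊√813⌋ = 28.
With m₀=0, d₀=1 and mₖ₊₁ = dₖaₖ − mₖ, dₖ₊₁ = (n − mₖ₊₁²)/dₖ, aₖ₊₁ = ⌊(a₀+mₖ₊₁)/dₖ₊₁⌋:
  k=1: m=28, d=29, a=1
  k=2: m=1, d=28, a=1
  k=3: m=27, d=3, a=18
  k=4: m=27, d=28, a=1
  k=5: m=1, d=29, a=1
  k=6: m=28, d=1, a=56
d=1 and a=2a₀=56 at k=6, so the next step gives (m, d) = (28, 29) again — its k=1 value — and the period has length 6.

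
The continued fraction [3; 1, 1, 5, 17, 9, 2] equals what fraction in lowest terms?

Fold from the inside: start with 2/1.
  9 + 1/2 = 19/2
  17 + 2/19 = 325/19
  5 + 19/325 = 1644/325
  1 + 325/1644 = 1969/1644
  1 + 1644/1969 = 3613/1969
  3 + 1969/3613 = 12808/3613

12808/3613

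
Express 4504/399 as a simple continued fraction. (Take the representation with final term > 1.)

[11; 3, 2, 7, 1, 2, 2]

4504 = 11×399 + 115
399 = 3×115 + 54
115 = 2×54 + 7
54 = 7×7 + 5
7 = 1×5 + 2
5 = 2×2 + 1
2 = 2×1 + 0  (stop)
So 4504/399 = [11; 3, 2, 7, 1, 2, 2].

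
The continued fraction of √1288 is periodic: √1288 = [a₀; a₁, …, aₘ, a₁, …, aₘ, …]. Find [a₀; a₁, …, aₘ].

[35; 1, 7, 1, 70]

a₀ = ⌊√1288⌋ = 35.
With m₀=0, d₀=1 and mₖ₊₁ = dₖaₖ − mₖ, dₖ₊₁ = (n − mₖ₊₁²)/dₖ, aₖ₊₁ = ⌊(a₀+mₖ₊₁)/dₖ₊₁⌋:
  k=1: m=35, d=63, a=1
  k=2: m=28, d=8, a=7
  k=3: m=28, d=63, a=1
  k=4: m=35, d=1, a=70
d=1 and a=2a₀=70 at k=4, so the next step gives (m, d) = (35, 63) again — its k=1 value — and the period has length 4.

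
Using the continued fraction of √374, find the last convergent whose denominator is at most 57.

1083/56

√374 = [19; 2, 1, 18, 1, 2, 38, …] (period length 6).
Convergents:
  p_0/q_0 = 19/1
  p_1/q_1 = 39/2
  p_2/q_2 = 58/3
  p_3/q_3 = 1083/56
  p_4/q_4 = 1141/59
q_3 = 56 ≤ 57 < 59 = q_4, so the answer is 1083/56.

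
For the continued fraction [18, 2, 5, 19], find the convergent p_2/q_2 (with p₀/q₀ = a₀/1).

Using pₖ = aₖpₖ₋₁ + pₖ₋₂, qₖ = aₖqₖ₋₁ + qₖ₋₂ (with p₋₁=1, p₋₂=0, q₋₁=0, q₋₂=1):
  k=0: a=18, p=18, q=1
  k=1: a=2, p=37, q=2
  k=2: a=5, p=203, q=11

203/11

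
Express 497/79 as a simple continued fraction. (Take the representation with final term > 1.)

497 = 6×79 + 23
79 = 3×23 + 10
23 = 2×10 + 3
10 = 3×3 + 1
3 = 3×1 + 0  (stop)
So 497/79 = [6; 3, 2, 3, 3].

[6; 3, 2, 3, 3]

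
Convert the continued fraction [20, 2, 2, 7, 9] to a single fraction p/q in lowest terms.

Fold from the inside: start with 9/1.
  7 + 1/9 = 64/9
  2 + 9/64 = 137/64
  2 + 64/137 = 338/137
  20 + 137/338 = 6897/338

6897/338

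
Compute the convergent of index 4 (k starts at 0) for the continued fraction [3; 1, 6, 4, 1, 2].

139/36

Using pₖ = aₖpₖ₋₁ + pₖ₋₂, qₖ = aₖqₖ₋₁ + qₖ₋₂ (with p₋₁=1, p₋₂=0, q₋₁=0, q₋₂=1):
  k=0: a=3, p=3, q=1
  k=1: a=1, p=4, q=1
  k=2: a=6, p=27, q=7
  k=3: a=4, p=112, q=29
  k=4: a=1, p=139, q=36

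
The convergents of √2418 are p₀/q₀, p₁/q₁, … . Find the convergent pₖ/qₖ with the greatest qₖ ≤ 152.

√2418 = [49; 5, 1, 3, 2, 3, 1, 5, 98, …] (period length 8).
Convergents:
  p_0/q_0 = 49/1
  p_1/q_1 = 246/5
  p_2/q_2 = 295/6
  p_3/q_3 = 1131/23
  p_4/q_4 = 2557/52
  p_5/q_5 = 8802/179
q_4 = 52 ≤ 152 < 179 = q_5, so the answer is 2557/52.

2557/52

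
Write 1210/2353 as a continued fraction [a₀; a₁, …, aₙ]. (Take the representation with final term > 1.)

[0; 1, 1, 17, 16, 1, 3]

1210 = 0·2353 + 1210
2353 = 1·1210 + 1143
1210 = 1·1143 + 67
1143 = 17·67 + 4
67 = 16·4 + 3
4 = 1·3 + 1
3 = 3·1 + 0  (stop)
So 1210/2353 = [0; 1, 1, 17, 16, 1, 3].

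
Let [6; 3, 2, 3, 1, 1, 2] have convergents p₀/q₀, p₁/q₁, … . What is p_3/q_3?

Using pₖ = aₖpₖ₋₁ + pₖ₋₂, qₖ = aₖqₖ₋₁ + qₖ₋₂ (with p₋₁=1, p₋₂=0, q₋₁=0, q₋₂=1):
  k=0: a=6, p=6, q=1
  k=1: a=3, p=19, q=3
  k=2: a=2, p=44, q=7
  k=3: a=3, p=151, q=24

151/24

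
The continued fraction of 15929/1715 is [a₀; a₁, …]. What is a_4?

15929 = 9·1715 + 494   →  a_0 = 9
1715 = 3·494 + 233   →  a_1 = 3
494 = 2·233 + 28   →  a_2 = 2
233 = 8·28 + 9   →  a_3 = 8
28 = 3·9 + 1   →  a_4 = 3

3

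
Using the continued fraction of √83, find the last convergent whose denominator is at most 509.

√83 = [9; 9, 18, …] (period length 2).
Convergents:
  p_0/q_0 = 9/1
  p_1/q_1 = 82/9
  p_2/q_2 = 1485/163
  p_3/q_3 = 13447/1476
q_2 = 163 ≤ 509 < 1476 = q_3, so the answer is 1485/163.

1485/163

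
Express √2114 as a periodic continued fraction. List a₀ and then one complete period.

a₀ = ⌊√2114⌋ = 45.
With m₀=0, d₀=1 and mₖ₊₁ = dₖaₖ − mₖ, dₖ₊₁ = (n − mₖ₊₁²)/dₖ, aₖ₊₁ = ⌊(a₀+mₖ₊₁)/dₖ₊₁⌋:
  k=1: m=45, d=89, a=1
  k=2: m=44, d=2, a=44
  k=3: m=44, d=89, a=1
  k=4: m=45, d=1, a=90
d=1 and a=2a₀=90 at k=4, so the next step gives (m, d) = (45, 89) again — its k=1 value — and the period has length 4.

[45; 1, 44, 1, 90]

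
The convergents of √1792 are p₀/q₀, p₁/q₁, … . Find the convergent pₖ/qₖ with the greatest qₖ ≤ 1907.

√1792 = [42; 3, 84, …] (period length 2).
Convergents:
  p_0/q_0 = 42/1
  p_1/q_1 = 127/3
  p_2/q_2 = 10710/253
  p_3/q_3 = 32257/762
  p_4/q_4 = 2720298/64261
q_3 = 762 ≤ 1907 < 64261 = q_4, so the answer is 32257/762.

32257/762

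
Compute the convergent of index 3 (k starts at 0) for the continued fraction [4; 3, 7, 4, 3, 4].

393/91

Using pₖ = aₖpₖ₋₁ + pₖ₋₂, qₖ = aₖqₖ₋₁ + qₖ₋₂ (with p₋₁=1, p₋₂=0, q₋₁=0, q₋₂=1):
  k=0: a=4, p=4, q=1
  k=1: a=3, p=13, q=3
  k=2: a=7, p=95, q=22
  k=3: a=4, p=393, q=91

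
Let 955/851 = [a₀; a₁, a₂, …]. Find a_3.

955 = 1·851 + 104   →  a_0 = 1
851 = 8·104 + 19   →  a_1 = 8
104 = 5·19 + 9   →  a_2 = 5
19 = 2·9 + 1   →  a_3 = 2

2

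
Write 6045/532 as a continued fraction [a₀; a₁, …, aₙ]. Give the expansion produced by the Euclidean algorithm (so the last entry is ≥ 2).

[11; 2, 1, 3, 9, 2, 2]

6045 = 11×532 + 193
532 = 2×193 + 146
193 = 1×146 + 47
146 = 3×47 + 5
47 = 9×5 + 2
5 = 2×2 + 1
2 = 2×1 + 0  (stop)
So 6045/532 = [11; 2, 1, 3, 9, 2, 2].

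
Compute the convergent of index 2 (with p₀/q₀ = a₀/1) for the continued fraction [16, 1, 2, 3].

Using pₖ = aₖpₖ₋₁ + pₖ₋₂, qₖ = aₖqₖ₋₁ + qₖ₋₂ (with p₋₁=1, p₋₂=0, q₋₁=0, q₋₂=1):
  k=0: a=16, p=16, q=1
  k=1: a=1, p=17, q=1
  k=2: a=2, p=50, q=3

50/3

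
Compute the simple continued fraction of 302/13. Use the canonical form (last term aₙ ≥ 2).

302 = 23·13 + 3
13 = 4·3 + 1
3 = 3·1 + 0  (stop)
So 302/13 = [23; 4, 3].

[23; 4, 3]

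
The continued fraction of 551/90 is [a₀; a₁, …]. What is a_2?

551 = 6·90 + 11   →  a_0 = 6
90 = 8·11 + 2   →  a_1 = 8
11 = 5·2 + 1   →  a_2 = 5

5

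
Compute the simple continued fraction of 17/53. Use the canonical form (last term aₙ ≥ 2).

[0; 3, 8, 2]

17 = 0*53 + 17
53 = 3*17 + 2
17 = 8*2 + 1
2 = 2*1 + 0  (stop)
So 17/53 = [0; 3, 8, 2].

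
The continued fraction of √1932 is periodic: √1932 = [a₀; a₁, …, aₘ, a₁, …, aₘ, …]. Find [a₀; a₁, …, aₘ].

[43; 1, 20, 1, 86]

a₀ = ⌊√1932⌋ = 43.
With m₀=0, d₀=1 and mₖ₊₁ = dₖaₖ − mₖ, dₖ₊₁ = (n − mₖ₊₁²)/dₖ, aₖ₊₁ = ⌊(a₀+mₖ₊₁)/dₖ₊₁⌋:
  k=1: m=43, d=83, a=1
  k=2: m=40, d=4, a=20
  k=3: m=40, d=83, a=1
  k=4: m=43, d=1, a=86
d=1 and a=2a₀=86 at k=4, so the next step gives (m, d) = (43, 83) again — its k=1 value — and the period has length 4.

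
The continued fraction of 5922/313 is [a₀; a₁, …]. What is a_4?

5922 = 18·313 + 288   →  a_0 = 18
313 = 1·288 + 25   →  a_1 = 1
288 = 11·25 + 13   →  a_2 = 11
25 = 1·13 + 12   →  a_3 = 1
13 = 1·12 + 1   →  a_4 = 1

1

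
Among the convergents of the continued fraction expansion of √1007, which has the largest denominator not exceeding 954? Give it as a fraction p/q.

29861/941

√1007 = [31; 1, 2, 1, 2, 1, 62, …] (period length 6).
Convergents:
  p_0/q_0 = 31/1
  p_1/q_1 = 32/1
  p_2/q_2 = 95/3
  p_3/q_3 = 127/4
  p_4/q_4 = 349/11
  p_5/q_5 = 476/15
  p_6/q_6 = 29861/941
  p_7/q_7 = 30337/956
q_6 = 941 ≤ 954 < 956 = q_7, so the answer is 29861/941.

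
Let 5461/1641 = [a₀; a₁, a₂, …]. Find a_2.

19

5461 = 3·1641 + 538   →  a_0 = 3
1641 = 3·538 + 27   →  a_1 = 3
538 = 19·27 + 25   →  a_2 = 19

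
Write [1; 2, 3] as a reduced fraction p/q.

Using pₖ = aₖpₖ₋₁ + pₖ₋₂ and qₖ = aₖqₖ₋₁ + qₖ₋₂:
  k=0: a=1, p=1, q=1
  k=1: a=2, p=3, q=2
  k=2: a=3, p=10, q=7

10/7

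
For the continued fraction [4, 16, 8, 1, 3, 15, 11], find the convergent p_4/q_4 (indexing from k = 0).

2291/564

Using pₖ = aₖpₖ₋₁ + pₖ₋₂, qₖ = aₖqₖ₋₁ + qₖ₋₂ (with p₋₁=1, p₋₂=0, q₋₁=0, q₋₂=1):
  k=0: a=4, p=4, q=1
  k=1: a=16, p=65, q=16
  k=2: a=8, p=524, q=129
  k=3: a=1, p=589, q=145
  k=4: a=3, p=2291, q=564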